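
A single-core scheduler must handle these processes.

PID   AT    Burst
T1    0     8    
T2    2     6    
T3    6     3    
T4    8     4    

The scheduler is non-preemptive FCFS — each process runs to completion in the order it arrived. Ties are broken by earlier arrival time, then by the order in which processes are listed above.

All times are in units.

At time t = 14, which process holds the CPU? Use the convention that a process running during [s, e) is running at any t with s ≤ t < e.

Timeline: | T1 0-8 | T2 8-14 | T3 14-17 | T4 17-21 |
Completion: T1=8  T2=14  T3=17  T4=21

T3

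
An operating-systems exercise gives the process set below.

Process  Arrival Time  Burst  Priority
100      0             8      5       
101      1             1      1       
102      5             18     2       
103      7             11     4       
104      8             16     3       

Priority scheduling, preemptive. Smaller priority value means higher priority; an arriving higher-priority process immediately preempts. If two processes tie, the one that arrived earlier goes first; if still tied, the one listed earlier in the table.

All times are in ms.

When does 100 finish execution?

Gantt: | 100 0-1 | 101 1-2 | 100 2-5 | 102 5-23 | 104 23-39 | 103 39-50 | 100 50-54 |
Completion: 100=54  101=2  102=23  103=50  104=39
Turnaround (C−A): 100=54  101=1  102=18  103=43  104=31

54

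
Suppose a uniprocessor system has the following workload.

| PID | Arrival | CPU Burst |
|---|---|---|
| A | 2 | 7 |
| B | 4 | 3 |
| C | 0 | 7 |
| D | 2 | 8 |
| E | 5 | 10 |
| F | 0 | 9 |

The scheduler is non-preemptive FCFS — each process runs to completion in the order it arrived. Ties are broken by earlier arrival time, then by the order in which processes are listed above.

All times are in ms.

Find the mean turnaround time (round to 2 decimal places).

Schedule: | C 0-7 | F 7-16 | A 16-23 | D 23-31 | B 31-34 | E 34-44 |
Completion: A=23  B=34  C=7  D=31  E=44  F=16
Turnaround (C−A): A=21  B=30  C=7  D=29  E=39  F=16
Turnaround times: A=21, B=30, C=7, D=29, E=39, F=16
Average turnaround = (21+30+7+29+39+16) / 6 = 142/6 = 23.67

23.67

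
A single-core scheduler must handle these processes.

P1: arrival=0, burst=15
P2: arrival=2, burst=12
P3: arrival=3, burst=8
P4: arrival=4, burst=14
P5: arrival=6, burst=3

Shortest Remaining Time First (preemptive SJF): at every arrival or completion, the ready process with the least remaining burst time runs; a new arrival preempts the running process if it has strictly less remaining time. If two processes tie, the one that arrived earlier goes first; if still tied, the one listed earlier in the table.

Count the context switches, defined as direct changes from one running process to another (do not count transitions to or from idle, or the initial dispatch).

7

Timeline: | P1 0-2 | P2 2-3 | P3 3-6 | P5 6-9 | P3 9-14 | P2 14-25 | P1 25-38 | P4 38-52 |
Completion: P1=38  P2=25  P3=14  P4=52  P5=9
Turnaround (C−A): P1=38  P2=23  P3=11  P4=48  P5=3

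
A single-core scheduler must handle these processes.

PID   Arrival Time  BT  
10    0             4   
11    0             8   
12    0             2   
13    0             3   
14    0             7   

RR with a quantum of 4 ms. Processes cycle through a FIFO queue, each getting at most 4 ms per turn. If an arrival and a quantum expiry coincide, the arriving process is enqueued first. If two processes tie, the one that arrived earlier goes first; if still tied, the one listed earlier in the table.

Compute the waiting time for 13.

10

Gantt: | 10 0-4 | 11 4-8 | 12 8-10 | 13 10-13 | 14 13-17 | 11 17-21 | 14 21-24 |
Completion: 10=4  11=21  12=10  13=13  14=24
Turnaround (C−A): 10=4  11=21  12=10  13=13  14=24
Waiting(13) = turnaround − burst = 13 − 3 = 10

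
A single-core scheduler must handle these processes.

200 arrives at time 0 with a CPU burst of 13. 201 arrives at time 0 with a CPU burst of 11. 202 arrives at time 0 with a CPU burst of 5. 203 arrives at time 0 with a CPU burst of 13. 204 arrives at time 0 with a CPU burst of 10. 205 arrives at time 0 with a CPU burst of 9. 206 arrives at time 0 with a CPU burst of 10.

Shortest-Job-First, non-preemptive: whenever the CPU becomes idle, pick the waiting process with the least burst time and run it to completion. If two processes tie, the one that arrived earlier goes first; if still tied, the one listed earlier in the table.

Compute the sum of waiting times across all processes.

180

Gantt: | 202 0-5 | 205 5-14 | 204 14-24 | 206 24-34 | 201 34-45 | 200 45-58 | 203 58-71 |
Completion: 200=58  201=45  202=5  203=71  204=24  205=14  206=34
Turnaround (C−A): 200=58  201=45  202=5  203=71  204=24  205=14  206=34
Waiting = turnaround − burst: 200=45, 201=34, 202=0, 203=58, 204=14, 205=5, 206=24
Total waiting = 45 + 34 + 0 + 58 + 14 + 5 + 24 = 180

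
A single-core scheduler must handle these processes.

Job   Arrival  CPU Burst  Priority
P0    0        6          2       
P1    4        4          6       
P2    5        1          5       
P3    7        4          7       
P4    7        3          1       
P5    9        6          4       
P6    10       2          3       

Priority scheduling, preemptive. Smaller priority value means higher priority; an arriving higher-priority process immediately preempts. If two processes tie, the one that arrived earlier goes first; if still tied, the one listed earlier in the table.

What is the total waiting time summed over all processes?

Timeline: | P0 0-6 | P2 6-7 | P4 7-10 | P6 10-12 | P5 12-18 | P1 18-22 | P3 22-26 |
Completion: P0=6  P1=22  P2=7  P3=26  P4=10  P5=18  P6=12
Turnaround (C−A): P0=6  P1=18  P2=2  P3=19  P4=3  P5=9  P6=2
Waiting = turnaround − burst: P0=0, P1=14, P2=1, P3=15, P4=0, P5=3, P6=0
Total waiting = 0 + 14 + 1 + 15 + 0 + 3 + 0 = 33

33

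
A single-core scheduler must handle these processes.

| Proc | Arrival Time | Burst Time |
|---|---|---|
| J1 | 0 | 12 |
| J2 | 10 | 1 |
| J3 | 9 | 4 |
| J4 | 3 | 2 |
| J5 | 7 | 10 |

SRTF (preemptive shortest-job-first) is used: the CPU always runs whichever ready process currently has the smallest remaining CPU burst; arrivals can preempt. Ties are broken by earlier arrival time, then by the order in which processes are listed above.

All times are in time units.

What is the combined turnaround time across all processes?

Gantt: | J1 0-3 | J4 3-5 | J1 5-9 | J3 9-10 | J2 10-11 | J3 11-14 | J1 14-19 | J5 19-29 |
Completion: J1=19  J2=11  J3=14  J4=5  J5=29
Turnaround (C−A): J1=19  J2=1  J3=5  J4=2  J5=22
Turnaround = completion − arrival: J1=19, J2=1, J3=5, J4=2, J5=22
Total turnaround = 19 + 1 + 5 + 2 + 22 = 49

49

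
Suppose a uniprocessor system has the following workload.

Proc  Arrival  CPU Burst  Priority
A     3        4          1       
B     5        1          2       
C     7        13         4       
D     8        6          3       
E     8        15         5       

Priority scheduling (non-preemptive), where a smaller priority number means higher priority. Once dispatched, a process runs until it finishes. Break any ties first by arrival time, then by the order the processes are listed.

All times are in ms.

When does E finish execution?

Schedule: | idle 0-3 | A 3-7 | B 7-8 | D 8-14 | C 14-27 | E 27-42 |
Completion: A=7  B=8  C=27  D=14  E=42
Turnaround (C−A): A=4  B=3  C=20  D=6  E=34

42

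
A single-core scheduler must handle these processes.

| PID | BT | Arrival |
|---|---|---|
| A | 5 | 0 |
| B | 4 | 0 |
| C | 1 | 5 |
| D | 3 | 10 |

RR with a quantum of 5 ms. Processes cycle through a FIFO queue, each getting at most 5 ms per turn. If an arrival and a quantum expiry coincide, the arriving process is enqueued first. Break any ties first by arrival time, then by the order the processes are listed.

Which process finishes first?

A

Gantt: | A 0-5 | B 5-9 | C 9-10 | D 10-13 |
Completion: A=5  B=9  C=10  D=13
Turnaround (C−A): A=5  B=9  C=5  D=3
Finish order: A → B → C → D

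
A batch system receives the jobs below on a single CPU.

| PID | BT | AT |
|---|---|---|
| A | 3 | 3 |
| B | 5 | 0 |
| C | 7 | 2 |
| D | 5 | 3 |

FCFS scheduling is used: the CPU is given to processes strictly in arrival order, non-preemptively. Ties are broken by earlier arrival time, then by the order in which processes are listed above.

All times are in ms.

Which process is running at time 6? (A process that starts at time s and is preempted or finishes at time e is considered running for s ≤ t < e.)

Timeline: | B 0-5 | C 5-12 | A 12-15 | D 15-20 |
Completion: A=15  B=5  C=12  D=20
Turnaround (C−A): A=12  B=5  C=10  D=17

C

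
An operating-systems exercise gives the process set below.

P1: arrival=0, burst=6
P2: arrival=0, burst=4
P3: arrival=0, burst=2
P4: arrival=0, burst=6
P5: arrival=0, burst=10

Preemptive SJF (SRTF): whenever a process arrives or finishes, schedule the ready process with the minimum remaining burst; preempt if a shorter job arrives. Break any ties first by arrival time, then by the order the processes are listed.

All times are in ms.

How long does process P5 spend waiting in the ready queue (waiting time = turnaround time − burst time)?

18

Timeline: | P3 0-2 | P2 2-6 | P1 6-12 | P4 12-18 | P5 18-28 |
Completion: P1=12  P2=6  P3=2  P4=18  P5=28
Waiting(P5) = turnaround − burst = 28 − 10 = 18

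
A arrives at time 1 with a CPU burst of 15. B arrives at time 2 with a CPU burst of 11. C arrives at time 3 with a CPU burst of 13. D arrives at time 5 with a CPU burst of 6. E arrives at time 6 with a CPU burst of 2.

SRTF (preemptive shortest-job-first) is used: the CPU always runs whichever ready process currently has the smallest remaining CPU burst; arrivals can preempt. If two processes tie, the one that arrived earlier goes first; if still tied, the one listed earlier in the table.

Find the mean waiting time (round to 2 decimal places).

Schedule: | idle 0-1 | A 1-2 | B 2-5 | D 5-6 | E 6-8 | D 8-13 | B 13-21 | C 21-34 | A 34-48 |
Completion: A=48  B=21  C=34  D=13  E=8
Turnaround (C−A): A=47  B=19  C=31  D=8  E=2
Waiting times: A=32, B=8, C=18, D=2, E=0
Average waiting = (32+8+18+2+0) / 5 = 60/5 = 12.00

12.00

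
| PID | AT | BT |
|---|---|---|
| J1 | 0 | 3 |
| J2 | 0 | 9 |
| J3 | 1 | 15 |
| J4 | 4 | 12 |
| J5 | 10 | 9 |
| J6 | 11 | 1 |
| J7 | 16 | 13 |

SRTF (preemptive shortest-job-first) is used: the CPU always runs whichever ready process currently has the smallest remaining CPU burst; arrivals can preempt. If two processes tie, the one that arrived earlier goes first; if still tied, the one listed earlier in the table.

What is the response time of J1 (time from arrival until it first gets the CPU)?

Timeline: | J1 0-3 | J2 3-12 | J6 12-13 | J5 13-22 | J4 22-34 | J7 34-47 | J3 47-62 |
Completion: J1=3  J2=12  J3=62  J4=34  J5=22  J6=13  J7=47
Turnaround (C−A): J1=3  J2=12  J3=61  J4=30  J5=12  J6=2  J7=31
Response(J1) = first start − arrival = 0 − 0 = 0

0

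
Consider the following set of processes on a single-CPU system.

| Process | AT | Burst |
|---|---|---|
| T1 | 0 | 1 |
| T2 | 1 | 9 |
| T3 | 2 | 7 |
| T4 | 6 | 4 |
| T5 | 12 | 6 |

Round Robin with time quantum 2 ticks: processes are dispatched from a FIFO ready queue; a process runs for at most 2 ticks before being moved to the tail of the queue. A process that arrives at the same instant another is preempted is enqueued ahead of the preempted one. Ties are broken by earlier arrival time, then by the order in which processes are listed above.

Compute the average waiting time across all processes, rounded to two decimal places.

Schedule: | T1 0-1 | T2 1-3 | T3 3-5 | T2 5-7 | T3 7-9 | T4 9-11 | T2 11-13 | T3 13-15 | T4 15-17 | T5 17-19 | T2 19-21 | T3 21-22 | T5 22-24 | T2 24-25 | T5 25-27 |
Completion: T1=1  T2=25  T3=22  T4=17  T5=27
Turnaround (C−A): T1=1  T2=24  T3=20  T4=11  T5=15
Waiting times: T1=0, T2=15, T3=13, T4=7, T5=9
Average waiting = (0+15+13+7+9) / 5 = 44/5 = 8.80

8.80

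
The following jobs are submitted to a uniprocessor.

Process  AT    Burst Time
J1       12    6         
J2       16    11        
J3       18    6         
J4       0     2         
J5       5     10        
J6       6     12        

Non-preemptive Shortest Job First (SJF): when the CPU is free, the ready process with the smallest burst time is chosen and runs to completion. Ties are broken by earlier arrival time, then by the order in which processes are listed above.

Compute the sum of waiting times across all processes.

Timeline: | J4 0-2 | idle 2-5 | J5 5-15 | J1 15-21 | J3 21-27 | J2 27-38 | J6 38-50 |
Completion: J1=21  J2=38  J3=27  J4=2  J5=15  J6=50
Turnaround (C−A): J1=9  J2=22  J3=9  J4=2  J5=10  J6=44
Waiting = turnaround − burst: J1=3, J2=11, J3=3, J4=0, J5=0, J6=32
Total waiting = 3 + 11 + 3 + 0 + 0 + 32 = 49

49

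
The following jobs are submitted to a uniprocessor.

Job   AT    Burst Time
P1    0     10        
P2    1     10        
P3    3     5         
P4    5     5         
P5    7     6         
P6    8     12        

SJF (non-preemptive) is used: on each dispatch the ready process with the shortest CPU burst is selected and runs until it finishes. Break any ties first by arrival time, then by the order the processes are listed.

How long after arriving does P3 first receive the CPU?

7

Schedule: | P1 0-10 | P3 10-15 | P4 15-20 | P5 20-26 | P2 26-36 | P6 36-48 |
Completion: P1=10  P2=36  P3=15  P4=20  P5=26  P6=48
Response(P3) = first start − arrival = 10 − 3 = 7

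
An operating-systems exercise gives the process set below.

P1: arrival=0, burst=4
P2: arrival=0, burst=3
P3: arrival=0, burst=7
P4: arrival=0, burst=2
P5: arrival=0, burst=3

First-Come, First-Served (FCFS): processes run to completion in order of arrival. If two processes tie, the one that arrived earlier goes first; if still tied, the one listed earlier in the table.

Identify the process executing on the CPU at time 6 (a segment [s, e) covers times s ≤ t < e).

Schedule: | P1 0-4 | P2 4-7 | P3 7-14 | P4 14-16 | P5 16-19 |
Completion: P1=4  P2=7  P3=14  P4=16  P5=19

P2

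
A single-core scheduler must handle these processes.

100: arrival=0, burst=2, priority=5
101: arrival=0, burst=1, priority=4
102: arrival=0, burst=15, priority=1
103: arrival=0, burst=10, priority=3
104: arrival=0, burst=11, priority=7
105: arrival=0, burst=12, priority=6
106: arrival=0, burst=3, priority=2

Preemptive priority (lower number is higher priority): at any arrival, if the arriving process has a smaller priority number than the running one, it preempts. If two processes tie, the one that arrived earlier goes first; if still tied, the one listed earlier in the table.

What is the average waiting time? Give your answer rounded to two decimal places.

Gantt: | 102 0-15 | 106 15-18 | 103 18-28 | 101 28-29 | 100 29-31 | 105 31-43 | 104 43-54 |
Completion: 100=31  101=29  102=15  103=28  104=54  105=43  106=18
Turnaround (C−A): 100=31  101=29  102=15  103=28  104=54  105=43  106=18
Waiting times: 100=29, 101=28, 102=0, 103=18, 104=43, 105=31, 106=15
Average waiting = (29+28+0+18+43+31+15) / 7 = 164/7 = 23.43

23.43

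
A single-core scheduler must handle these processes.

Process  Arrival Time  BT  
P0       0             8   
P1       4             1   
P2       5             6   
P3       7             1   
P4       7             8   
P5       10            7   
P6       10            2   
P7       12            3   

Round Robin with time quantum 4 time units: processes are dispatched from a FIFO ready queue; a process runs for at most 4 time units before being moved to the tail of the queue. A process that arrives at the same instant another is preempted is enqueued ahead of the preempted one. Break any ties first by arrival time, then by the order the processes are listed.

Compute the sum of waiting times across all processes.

Gantt: | P0 0-4 | P1 4-5 | P0 5-9 | P2 9-13 | P3 13-14 | P4 14-18 | P5 18-22 | P6 22-24 | P7 24-27 | P2 27-29 | P4 29-33 | P5 33-36 |
Completion: P0=9  P1=5  P2=29  P3=14  P4=33  P5=36  P6=24  P7=27
Waiting = turnaround − burst: P0=1, P1=0, P2=18, P3=6, P4=18, P5=19, P6=12, P7=12
Total waiting = 1 + 0 + 18 + 6 + 18 + 19 + 12 + 12 = 86

86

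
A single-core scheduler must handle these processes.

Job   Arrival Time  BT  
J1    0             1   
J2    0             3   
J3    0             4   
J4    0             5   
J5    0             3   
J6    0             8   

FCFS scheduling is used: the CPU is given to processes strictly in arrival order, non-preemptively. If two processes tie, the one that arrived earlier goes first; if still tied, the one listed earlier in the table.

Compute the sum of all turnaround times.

Gantt: | J1 0-1 | J2 1-4 | J3 4-8 | J4 8-13 | J5 13-16 | J6 16-24 |
Completion: J1=1  J2=4  J3=8  J4=13  J5=16  J6=24
Turnaround = completion − arrival: J1=1, J2=4, J3=8, J4=13, J5=16, J6=24
Total turnaround = 1 + 4 + 8 + 13 + 16 + 24 = 66

66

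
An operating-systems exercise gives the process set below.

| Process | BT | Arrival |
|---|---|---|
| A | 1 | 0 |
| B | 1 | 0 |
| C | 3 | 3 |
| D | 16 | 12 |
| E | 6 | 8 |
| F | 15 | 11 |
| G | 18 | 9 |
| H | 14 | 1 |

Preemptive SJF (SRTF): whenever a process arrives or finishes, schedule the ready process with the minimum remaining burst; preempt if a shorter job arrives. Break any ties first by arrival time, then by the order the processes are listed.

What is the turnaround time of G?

Timeline: | A 0-1 | B 1-2 | H 2-3 | C 3-6 | H 6-8 | E 8-14 | H 14-25 | F 25-40 | D 40-56 | G 56-74 |
Completion: A=1  B=2  C=6  D=56  E=14  F=40  G=74  H=25
Turnaround (C−A): A=1  B=2  C=3  D=44  E=6  F=29  G=65  H=24
Turnaround(G) = completion − arrival = 74 − 9 = 65

65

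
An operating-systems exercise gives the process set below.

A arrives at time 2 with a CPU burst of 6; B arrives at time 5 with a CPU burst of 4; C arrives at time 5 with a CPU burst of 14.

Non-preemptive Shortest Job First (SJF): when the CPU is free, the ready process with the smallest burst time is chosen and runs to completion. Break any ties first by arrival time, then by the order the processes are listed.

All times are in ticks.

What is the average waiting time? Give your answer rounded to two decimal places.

3.33

Gantt: | idle 0-2 | A 2-8 | B 8-12 | C 12-26 |
Completion: A=8  B=12  C=26
Turnaround (C−A): A=6  B=7  C=21
Waiting times: A=0, B=3, C=7
Average waiting = (0+3+7) / 3 = 10/3 = 3.33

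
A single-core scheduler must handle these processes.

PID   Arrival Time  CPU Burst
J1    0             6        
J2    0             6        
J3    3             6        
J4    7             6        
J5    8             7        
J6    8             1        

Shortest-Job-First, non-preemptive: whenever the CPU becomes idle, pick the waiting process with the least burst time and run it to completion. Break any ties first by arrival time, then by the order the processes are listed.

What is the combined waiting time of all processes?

49

Timeline: | J1 0-6 | J2 6-12 | J6 12-13 | J3 13-19 | J4 19-25 | J5 25-32 |
Completion: J1=6  J2=12  J3=19  J4=25  J5=32  J6=13
Waiting = turnaround − burst: J1=0, J2=6, J3=10, J4=12, J5=17, J6=4
Total waiting = 0 + 6 + 10 + 12 + 17 + 4 = 49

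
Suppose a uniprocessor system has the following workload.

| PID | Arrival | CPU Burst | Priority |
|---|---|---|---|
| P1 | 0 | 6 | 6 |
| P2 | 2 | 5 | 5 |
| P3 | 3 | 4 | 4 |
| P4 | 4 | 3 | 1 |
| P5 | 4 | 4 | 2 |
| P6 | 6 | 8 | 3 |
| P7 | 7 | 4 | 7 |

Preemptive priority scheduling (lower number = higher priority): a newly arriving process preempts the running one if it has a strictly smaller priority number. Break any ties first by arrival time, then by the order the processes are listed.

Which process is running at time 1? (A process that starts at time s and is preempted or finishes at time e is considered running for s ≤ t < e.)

P1

Timeline: | P1 0-2 | P2 2-3 | P3 3-4 | P4 4-7 | P5 7-11 | P6 11-19 | P3 19-22 | P2 22-26 | P1 26-30 | P7 30-34 |
Completion: P1=30  P2=26  P3=22  P4=7  P5=11  P6=19  P7=34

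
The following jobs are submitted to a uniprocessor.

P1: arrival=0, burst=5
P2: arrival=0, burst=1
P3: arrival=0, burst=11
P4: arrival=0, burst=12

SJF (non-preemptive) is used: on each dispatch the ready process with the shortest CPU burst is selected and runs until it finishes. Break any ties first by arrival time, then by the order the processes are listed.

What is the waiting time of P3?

6

Timeline: | P2 0-1 | P1 1-6 | P3 6-17 | P4 17-29 |
Completion: P1=6  P2=1  P3=17  P4=29
Turnaround (C−A): P1=6  P2=1  P3=17  P4=29
Waiting(P3) = turnaround − burst = 17 − 11 = 6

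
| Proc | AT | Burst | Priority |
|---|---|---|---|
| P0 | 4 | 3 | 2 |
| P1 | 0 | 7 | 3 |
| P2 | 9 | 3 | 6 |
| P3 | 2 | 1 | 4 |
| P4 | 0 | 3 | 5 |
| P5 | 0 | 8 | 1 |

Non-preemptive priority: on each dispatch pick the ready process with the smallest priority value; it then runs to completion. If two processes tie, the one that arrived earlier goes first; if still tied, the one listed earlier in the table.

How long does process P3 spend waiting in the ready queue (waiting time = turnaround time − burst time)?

Schedule: | P5 0-8 | P0 8-11 | P1 11-18 | P3 18-19 | P4 19-22 | P2 22-25 |
Completion: P0=11  P1=18  P2=25  P3=19  P4=22  P5=8
Waiting(P3) = turnaround − burst = 17 − 1 = 16

16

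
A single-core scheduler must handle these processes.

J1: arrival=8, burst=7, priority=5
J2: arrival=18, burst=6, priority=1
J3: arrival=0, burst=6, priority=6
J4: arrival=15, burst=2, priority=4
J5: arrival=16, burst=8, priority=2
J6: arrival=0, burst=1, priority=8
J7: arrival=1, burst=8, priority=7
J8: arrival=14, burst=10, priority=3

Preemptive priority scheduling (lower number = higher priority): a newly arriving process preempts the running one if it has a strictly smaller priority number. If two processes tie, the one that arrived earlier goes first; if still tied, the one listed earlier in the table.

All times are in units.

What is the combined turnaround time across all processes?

Timeline: | J3 0-6 | J7 6-8 | J1 8-14 | J8 14-16 | J5 16-18 | J2 18-24 | J5 24-30 | J8 30-38 | J4 38-40 | J1 40-41 | J7 41-47 | J6 47-48 |
Completion: J1=41  J2=24  J3=6  J4=40  J5=30  J6=48  J7=47  J8=38
Turnaround (C−A): J1=33  J2=6  J3=6  J4=25  J5=14  J6=48  J7=46  J8=24
Turnaround = completion − arrival: J1=33, J2=6, J3=6, J4=25, J5=14, J6=48, J7=46, J8=24
Total turnaround = 33 + 6 + 6 + 25 + 14 + 48 + 46 + 24 = 202

202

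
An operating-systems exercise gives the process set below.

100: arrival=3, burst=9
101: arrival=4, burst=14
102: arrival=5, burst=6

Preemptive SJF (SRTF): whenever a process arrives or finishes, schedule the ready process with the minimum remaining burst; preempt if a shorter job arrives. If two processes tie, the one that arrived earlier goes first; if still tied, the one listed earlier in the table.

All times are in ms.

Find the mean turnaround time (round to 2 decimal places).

Gantt: | idle 0-3 | 100 3-5 | 102 5-11 | 100 11-18 | 101 18-32 |
Completion: 100=18  101=32  102=11
Turnaround (C−A): 100=15  101=28  102=6
Turnaround times: 100=15, 101=28, 102=6
Average turnaround = (15+28+6) / 3 = 49/3 = 16.33

16.33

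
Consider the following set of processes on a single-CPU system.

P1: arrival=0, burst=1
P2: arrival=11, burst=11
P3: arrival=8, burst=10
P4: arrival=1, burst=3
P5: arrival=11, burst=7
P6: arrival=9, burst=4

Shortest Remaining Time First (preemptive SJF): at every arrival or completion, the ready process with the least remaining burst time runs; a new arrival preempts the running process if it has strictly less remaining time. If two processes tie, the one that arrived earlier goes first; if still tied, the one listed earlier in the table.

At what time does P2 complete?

Schedule: | P1 0-1 | P4 1-4 | idle 4-8 | P3 8-9 | P6 9-13 | P5 13-20 | P3 20-29 | P2 29-40 |
Completion: P1=1  P2=40  P3=29  P4=4  P5=20  P6=13

40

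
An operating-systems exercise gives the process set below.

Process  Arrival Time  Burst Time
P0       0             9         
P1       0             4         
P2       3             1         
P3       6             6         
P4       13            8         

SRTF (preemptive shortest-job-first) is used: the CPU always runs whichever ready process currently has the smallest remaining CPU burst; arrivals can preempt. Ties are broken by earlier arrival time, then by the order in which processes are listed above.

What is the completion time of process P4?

28

Gantt: | P1 0-4 | P2 4-5 | P0 5-6 | P3 6-12 | P0 12-20 | P4 20-28 |
Completion: P0=20  P1=4  P2=5  P3=12  P4=28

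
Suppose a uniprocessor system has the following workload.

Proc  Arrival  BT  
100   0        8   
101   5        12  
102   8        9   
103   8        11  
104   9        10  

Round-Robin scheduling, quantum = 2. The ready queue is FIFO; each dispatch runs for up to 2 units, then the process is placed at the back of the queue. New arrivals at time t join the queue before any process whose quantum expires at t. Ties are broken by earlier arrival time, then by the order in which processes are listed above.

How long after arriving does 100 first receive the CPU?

0

Timeline: | 100 0-6 | 101 6-8 | 100 8-10 | 102 10-12 | 103 12-14 | 101 14-16 | 104 16-18 | 102 18-20 | 103 20-22 | 101 22-24 | 104 24-26 | 102 26-28 | 103 28-30 | 101 30-32 | 104 32-34 | 102 34-36 | 103 36-38 | 101 38-40 | 104 40-42 | 102 42-43 | 103 43-45 | 101 45-47 | 104 47-49 | 103 49-50 |
Completion: 100=10  101=47  102=43  103=50  104=49
Response(100) = first start − arrival = 0 − 0 = 0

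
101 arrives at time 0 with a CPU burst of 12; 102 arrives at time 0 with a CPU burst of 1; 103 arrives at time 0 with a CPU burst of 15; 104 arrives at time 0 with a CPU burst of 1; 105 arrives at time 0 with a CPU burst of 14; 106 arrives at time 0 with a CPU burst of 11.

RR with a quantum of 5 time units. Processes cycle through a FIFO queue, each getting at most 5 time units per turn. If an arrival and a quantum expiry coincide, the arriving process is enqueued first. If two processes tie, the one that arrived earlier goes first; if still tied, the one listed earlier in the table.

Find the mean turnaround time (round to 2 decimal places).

36.33

Gantt: | 101 0-5 | 102 5-6 | 103 6-11 | 104 11-12 | 105 12-17 | 106 17-22 | 101 22-27 | 103 27-32 | 105 32-37 | 106 37-42 | 101 42-44 | 103 44-49 | 105 49-53 | 106 53-54 |
Completion: 101=44  102=6  103=49  104=12  105=53  106=54
Turnaround (C−A): 101=44  102=6  103=49  104=12  105=53  106=54
Turnaround times: 101=44, 102=6, 103=49, 104=12, 105=53, 106=54
Average turnaround = (44+6+49+12+53+54) / 6 = 218/6 = 36.33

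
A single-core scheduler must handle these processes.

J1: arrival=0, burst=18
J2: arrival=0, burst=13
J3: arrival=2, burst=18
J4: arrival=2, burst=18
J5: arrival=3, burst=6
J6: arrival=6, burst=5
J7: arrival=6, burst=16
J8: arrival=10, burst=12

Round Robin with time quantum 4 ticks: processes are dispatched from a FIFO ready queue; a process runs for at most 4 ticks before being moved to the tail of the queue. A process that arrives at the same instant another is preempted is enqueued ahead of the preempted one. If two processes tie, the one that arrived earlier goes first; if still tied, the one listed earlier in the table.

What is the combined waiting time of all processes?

Gantt: | J1 0-4 | J2 4-8 | J3 8-12 | J4 12-16 | J5 16-20 | J1 20-24 | J6 24-28 | J7 28-32 | J2 32-36 | J8 36-40 | J3 40-44 | J4 44-48 | J5 48-50 | J1 50-54 | J6 54-55 | J7 55-59 | J2 59-63 | J8 63-67 | J3 67-71 | J4 71-75 | J1 75-79 | J7 79-83 | J2 83-84 | J8 84-88 | J3 88-92 | J4 92-96 | J1 96-98 | J7 98-102 | J3 102-104 | J4 104-106 |
Completion: J1=98  J2=84  J3=104  J4=106  J5=50  J6=55  J7=102  J8=88
Turnaround (C−A): J1=98  J2=84  J3=102  J4=104  J5=47  J6=49  J7=96  J8=78
Waiting = turnaround − burst: J1=80, J2=71, J3=84, J4=86, J5=41, J6=44, J7=80, J8=66
Total waiting = 80 + 71 + 84 + 86 + 41 + 44 + 80 + 66 = 552

552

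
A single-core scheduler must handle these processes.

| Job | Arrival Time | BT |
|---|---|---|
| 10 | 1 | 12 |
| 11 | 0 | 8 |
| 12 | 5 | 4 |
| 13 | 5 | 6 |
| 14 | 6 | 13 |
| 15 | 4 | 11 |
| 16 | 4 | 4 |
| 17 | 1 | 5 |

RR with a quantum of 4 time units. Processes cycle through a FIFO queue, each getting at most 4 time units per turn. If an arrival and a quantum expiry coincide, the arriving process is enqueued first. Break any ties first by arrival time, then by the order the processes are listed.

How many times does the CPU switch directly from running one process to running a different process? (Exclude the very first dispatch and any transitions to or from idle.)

Schedule: | 11 0-4 | 10 4-8 | 17 8-12 | 15 12-16 | 16 16-20 | 11 20-24 | 12 24-28 | 13 28-32 | 14 32-36 | 10 36-40 | 17 40-41 | 15 41-45 | 13 45-47 | 14 47-51 | 10 51-55 | 15 55-58 | 14 58-63 |
Completion: 10=55  11=24  12=28  13=47  14=63  15=58  16=20  17=41
Turnaround (C−A): 10=54  11=24  12=23  13=42  14=57  15=54  16=16  17=40

16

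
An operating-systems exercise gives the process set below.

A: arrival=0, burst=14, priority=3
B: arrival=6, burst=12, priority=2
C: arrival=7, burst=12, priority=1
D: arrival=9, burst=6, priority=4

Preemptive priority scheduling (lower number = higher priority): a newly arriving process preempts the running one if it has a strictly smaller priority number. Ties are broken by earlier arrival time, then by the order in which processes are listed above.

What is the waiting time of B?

Schedule: | A 0-6 | B 6-7 | C 7-19 | B 19-30 | A 30-38 | D 38-44 |
Completion: A=38  B=30  C=19  D=44
Turnaround (C−A): A=38  B=24  C=12  D=35
Waiting(B) = turnaround − burst = 24 − 12 = 12

12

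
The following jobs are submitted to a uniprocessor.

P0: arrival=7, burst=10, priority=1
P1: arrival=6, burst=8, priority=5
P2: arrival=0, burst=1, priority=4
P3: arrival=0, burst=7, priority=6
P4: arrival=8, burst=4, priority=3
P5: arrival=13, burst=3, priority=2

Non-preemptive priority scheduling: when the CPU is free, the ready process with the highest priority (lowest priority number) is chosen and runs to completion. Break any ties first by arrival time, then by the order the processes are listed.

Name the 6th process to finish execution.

P1

Schedule: | P2 0-1 | P3 1-8 | P0 8-18 | P5 18-21 | P4 21-25 | P1 25-33 |
Completion: P0=18  P1=33  P2=1  P3=8  P4=25  P5=21
Finish order: P2 → P3 → P0 → P5 → P4 → P1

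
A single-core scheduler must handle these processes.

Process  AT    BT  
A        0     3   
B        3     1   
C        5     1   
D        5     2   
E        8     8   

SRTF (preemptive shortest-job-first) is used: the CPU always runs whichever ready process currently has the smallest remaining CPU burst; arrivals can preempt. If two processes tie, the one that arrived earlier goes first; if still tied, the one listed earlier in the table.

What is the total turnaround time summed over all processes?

16

Timeline: | A 0-3 | B 3-4 | idle 4-5 | C 5-6 | D 6-8 | E 8-16 |
Completion: A=3  B=4  C=6  D=8  E=16
Turnaround = completion − arrival: A=3, B=1, C=1, D=3, E=8
Total turnaround = 3 + 1 + 1 + 3 + 8 = 16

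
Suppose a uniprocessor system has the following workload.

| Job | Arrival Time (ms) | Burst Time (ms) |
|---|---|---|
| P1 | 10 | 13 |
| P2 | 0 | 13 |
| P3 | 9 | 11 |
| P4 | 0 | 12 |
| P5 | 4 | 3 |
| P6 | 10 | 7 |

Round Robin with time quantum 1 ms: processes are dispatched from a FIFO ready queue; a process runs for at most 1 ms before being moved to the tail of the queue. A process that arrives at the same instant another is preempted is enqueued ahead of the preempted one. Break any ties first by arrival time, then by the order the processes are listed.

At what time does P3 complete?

56

Gantt: | P2 0-1 | P4 1-2 | P2 2-3 | P4 3-4 | P2 4-5 | P5 5-6 | P4 6-7 | P2 7-8 | P5 8-9 | P4 9-10 | P2 10-11 | P3 11-12 | P5 12-13 | P1 13-14 | P6 14-15 | P4 15-16 | P2 16-17 | P3 17-18 | P1 18-19 | P6 19-20 | P4 20-21 | P2 21-22 | P3 22-23 | P1 23-24 | P6 24-25 | P4 25-26 | P2 26-27 | P3 27-28 | P1 28-29 | P6 29-30 | P4 30-31 | P2 31-32 | P3 32-33 | P1 33-34 | P6 34-35 | P4 35-36 | P2 36-37 | P3 37-38 | P1 38-39 | P6 39-40 | P4 40-41 | P2 41-42 | P3 42-43 | P1 43-44 | P6 44-45 | P4 45-46 | P2 46-47 | P3 47-48 | P1 48-49 | P4 49-50 | P2 50-51 | P3 51-52 | P1 52-53 | P3 53-54 | P1 54-55 | P3 55-56 | P1 56-59 |
Completion: P1=59  P2=51  P3=56  P4=50  P5=13  P6=45
Turnaround (C−A): P1=49  P2=51  P3=47  P4=50  P5=9  P6=35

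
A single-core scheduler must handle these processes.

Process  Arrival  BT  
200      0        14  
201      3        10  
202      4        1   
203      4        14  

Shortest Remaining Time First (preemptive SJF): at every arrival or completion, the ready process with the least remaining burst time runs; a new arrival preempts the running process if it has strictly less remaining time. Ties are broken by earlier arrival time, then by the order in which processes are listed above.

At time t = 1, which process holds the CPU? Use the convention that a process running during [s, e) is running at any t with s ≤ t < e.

Timeline: | 200 0-3 | 201 3-4 | 202 4-5 | 201 5-14 | 200 14-25 | 203 25-39 |
Completion: 200=25  201=14  202=5  203=39

200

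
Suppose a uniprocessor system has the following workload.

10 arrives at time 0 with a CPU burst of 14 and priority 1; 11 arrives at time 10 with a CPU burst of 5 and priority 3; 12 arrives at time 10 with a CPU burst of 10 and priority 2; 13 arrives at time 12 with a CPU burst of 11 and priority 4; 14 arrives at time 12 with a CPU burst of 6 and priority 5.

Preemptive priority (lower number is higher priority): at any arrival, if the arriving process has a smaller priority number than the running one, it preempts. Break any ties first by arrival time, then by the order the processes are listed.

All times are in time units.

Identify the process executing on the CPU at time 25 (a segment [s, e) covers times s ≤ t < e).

Gantt: | 10 0-14 | 12 14-24 | 11 24-29 | 13 29-40 | 14 40-46 |
Completion: 10=14  11=29  12=24  13=40  14=46
Turnaround (C−A): 10=14  11=19  12=14  13=28  14=34

11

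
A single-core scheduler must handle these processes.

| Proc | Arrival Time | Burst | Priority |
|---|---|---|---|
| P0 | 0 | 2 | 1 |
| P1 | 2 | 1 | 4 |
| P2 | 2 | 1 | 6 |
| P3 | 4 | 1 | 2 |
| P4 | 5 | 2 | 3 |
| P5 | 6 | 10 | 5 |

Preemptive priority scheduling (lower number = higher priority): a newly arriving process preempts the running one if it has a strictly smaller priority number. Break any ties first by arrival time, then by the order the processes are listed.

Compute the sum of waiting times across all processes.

Gantt: | P0 0-2 | P1 2-3 | P2 3-4 | P3 4-5 | P4 5-7 | P5 7-17 |
Completion: P0=2  P1=3  P2=4  P3=5  P4=7  P5=17
Waiting = turnaround − burst: P0=0, P1=0, P2=1, P3=0, P4=0, P5=1
Total waiting = 0 + 0 + 1 + 0 + 0 + 1 = 2

2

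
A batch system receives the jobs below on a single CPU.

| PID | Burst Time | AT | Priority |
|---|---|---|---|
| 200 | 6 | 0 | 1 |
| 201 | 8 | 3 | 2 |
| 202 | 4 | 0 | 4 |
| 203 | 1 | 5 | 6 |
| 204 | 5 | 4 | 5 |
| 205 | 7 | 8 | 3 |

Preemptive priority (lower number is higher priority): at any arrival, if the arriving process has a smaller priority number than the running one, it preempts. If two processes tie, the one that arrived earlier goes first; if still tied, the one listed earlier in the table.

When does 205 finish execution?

21

Timeline: | 200 0-6 | 201 6-14 | 205 14-21 | 202 21-25 | 204 25-30 | 203 30-31 |
Completion: 200=6  201=14  202=25  203=31  204=30  205=21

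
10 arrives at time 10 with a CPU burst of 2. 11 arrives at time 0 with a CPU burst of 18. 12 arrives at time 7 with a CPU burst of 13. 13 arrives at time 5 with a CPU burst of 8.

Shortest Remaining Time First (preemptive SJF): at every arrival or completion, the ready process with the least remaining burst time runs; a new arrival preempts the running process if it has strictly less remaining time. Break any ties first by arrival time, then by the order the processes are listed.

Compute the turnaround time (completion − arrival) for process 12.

34

Schedule: | 11 0-5 | 13 5-10 | 10 10-12 | 13 12-15 | 11 15-28 | 12 28-41 |
Completion: 10=12  11=28  12=41  13=15
Turnaround (C−A): 10=2  11=28  12=34  13=10
Turnaround(12) = completion − arrival = 41 − 7 = 34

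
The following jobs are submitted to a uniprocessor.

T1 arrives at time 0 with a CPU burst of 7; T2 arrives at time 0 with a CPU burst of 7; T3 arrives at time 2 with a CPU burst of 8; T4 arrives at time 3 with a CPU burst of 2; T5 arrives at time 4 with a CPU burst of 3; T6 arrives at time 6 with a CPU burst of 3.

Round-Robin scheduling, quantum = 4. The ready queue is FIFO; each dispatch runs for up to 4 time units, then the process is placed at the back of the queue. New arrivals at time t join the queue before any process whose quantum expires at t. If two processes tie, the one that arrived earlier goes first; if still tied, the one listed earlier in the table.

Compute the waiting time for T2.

19

Gantt: | T1 0-4 | T2 4-8 | T3 8-12 | T4 12-14 | T5 14-17 | T1 17-20 | T6 20-23 | T2 23-26 | T3 26-30 |
Completion: T1=20  T2=26  T3=30  T4=14  T5=17  T6=23
Waiting(T2) = turnaround − burst = 26 − 7 = 19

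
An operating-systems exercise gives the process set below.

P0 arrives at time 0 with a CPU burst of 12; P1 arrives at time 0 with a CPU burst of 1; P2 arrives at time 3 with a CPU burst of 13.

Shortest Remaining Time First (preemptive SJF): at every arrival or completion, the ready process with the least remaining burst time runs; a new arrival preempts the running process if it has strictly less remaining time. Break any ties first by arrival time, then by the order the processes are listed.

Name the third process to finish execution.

P2

Schedule: | P1 0-1 | P0 1-13 | P2 13-26 |
Completion: P0=13  P1=1  P2=26
Turnaround (C−A): P0=13  P1=1  P2=23
Finish order: P1 → P0 → P2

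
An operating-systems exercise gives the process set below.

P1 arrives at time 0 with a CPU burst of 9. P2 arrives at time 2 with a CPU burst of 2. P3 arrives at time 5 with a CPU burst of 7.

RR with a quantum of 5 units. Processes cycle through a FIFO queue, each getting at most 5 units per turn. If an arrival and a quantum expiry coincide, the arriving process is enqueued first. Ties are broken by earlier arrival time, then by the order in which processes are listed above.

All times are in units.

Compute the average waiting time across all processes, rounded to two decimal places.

5.33

Schedule: | P1 0-5 | P2 5-7 | P3 7-12 | P1 12-16 | P3 16-18 |
Completion: P1=16  P2=7  P3=18
Waiting times: P1=7, P2=3, P3=6
Average waiting = (7+3+6) / 3 = 16/3 = 5.33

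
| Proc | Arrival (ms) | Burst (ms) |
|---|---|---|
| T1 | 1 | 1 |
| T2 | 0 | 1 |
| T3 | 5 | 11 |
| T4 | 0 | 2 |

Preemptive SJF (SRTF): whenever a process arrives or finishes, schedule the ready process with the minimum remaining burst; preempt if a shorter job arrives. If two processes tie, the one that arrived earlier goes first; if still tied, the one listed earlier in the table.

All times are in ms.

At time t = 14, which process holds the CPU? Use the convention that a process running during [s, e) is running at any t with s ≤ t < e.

T3

Gantt: | T2 0-1 | T1 1-2 | T4 2-4 | idle 4-5 | T3 5-16 |
Completion: T1=2  T2=1  T3=16  T4=4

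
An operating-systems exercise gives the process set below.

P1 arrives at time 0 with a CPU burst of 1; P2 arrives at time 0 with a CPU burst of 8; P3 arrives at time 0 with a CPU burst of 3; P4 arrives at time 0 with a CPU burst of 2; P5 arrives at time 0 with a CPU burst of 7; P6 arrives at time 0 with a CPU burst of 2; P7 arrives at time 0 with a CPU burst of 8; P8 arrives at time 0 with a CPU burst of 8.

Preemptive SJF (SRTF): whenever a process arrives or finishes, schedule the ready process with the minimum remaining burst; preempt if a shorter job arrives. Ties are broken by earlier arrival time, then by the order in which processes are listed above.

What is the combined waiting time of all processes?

Schedule: | P1 0-1 | P4 1-3 | P6 3-5 | P3 5-8 | P5 8-15 | P2 15-23 | P7 23-31 | P8 31-39 |
Completion: P1=1  P2=23  P3=8  P4=3  P5=15  P6=5  P7=31  P8=39
Turnaround (C−A): P1=1  P2=23  P3=8  P4=3  P5=15  P6=5  P7=31  P8=39
Waiting = turnaround − burst: P1=0, P2=15, P3=5, P4=1, P5=8, P6=3, P7=23, P8=31
Total waiting = 0 + 15 + 5 + 1 + 8 + 3 + 23 + 31 = 86

86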